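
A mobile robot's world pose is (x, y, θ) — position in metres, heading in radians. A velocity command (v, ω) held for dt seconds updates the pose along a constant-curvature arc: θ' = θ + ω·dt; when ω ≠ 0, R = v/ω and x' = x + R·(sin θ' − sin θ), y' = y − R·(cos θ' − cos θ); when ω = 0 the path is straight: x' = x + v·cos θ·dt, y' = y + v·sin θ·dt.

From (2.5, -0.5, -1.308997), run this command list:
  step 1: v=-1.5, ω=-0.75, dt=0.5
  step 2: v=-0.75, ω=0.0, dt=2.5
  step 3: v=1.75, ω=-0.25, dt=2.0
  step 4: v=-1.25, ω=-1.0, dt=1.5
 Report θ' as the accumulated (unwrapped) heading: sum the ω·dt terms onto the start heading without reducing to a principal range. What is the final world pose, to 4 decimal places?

(3.0934, -0.7799, -3.6840)

step 1: θ'=-1.6840 (R=2.0000) → pose (2.4447, 0.2436, -1.6840)
step 2: θ'=-1.6840 (straight) → pose (2.6565, 2.1066, -1.6840)
step 3: θ'=-2.1840 (R=-7.0000) → pose (1.4259, -1.1311, -2.1840)
step 4: θ'=-3.6840 (R=1.2500) → pose (3.0934, -0.7799, -3.6840)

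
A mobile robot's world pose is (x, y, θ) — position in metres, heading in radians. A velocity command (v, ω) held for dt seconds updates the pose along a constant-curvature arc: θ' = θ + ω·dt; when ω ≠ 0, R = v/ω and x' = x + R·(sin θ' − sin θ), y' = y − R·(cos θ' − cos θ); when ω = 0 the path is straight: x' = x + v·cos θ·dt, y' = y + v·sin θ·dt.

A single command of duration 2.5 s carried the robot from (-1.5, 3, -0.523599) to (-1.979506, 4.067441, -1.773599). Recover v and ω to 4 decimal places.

v = -0.5000, ω = -0.5000

Δθ = -1.773599 − -0.523599 = -1.250000
ω = Δθ/dt = -1.250000/2.5 = -0.5000
R = −Δy/(cos θ' − cos θ) = 1.0000
v = R·ω = 1.0000·-0.5000 = -0.5000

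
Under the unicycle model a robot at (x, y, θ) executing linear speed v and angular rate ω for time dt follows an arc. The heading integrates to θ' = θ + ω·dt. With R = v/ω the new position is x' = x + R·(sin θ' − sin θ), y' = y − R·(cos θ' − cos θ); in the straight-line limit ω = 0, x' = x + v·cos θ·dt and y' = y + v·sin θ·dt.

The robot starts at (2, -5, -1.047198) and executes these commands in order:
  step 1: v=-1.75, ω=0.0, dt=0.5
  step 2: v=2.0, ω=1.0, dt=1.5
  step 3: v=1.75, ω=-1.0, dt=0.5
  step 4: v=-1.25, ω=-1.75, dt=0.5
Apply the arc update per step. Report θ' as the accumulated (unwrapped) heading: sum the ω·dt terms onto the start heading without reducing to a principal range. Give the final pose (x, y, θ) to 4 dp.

step 1: θ'=-1.0472 (straight) → pose (1.5625, -4.2422, -1.0472)
step 2: θ'=0.4528 (R=2.0000) → pose (4.1695, -5.0407, 0.4528)
step 3: θ'=-0.0472 (R=-1.7500) → pose (5.0177, -4.8663, -0.0472)
step 4: θ'=-0.9222 (R=0.7143) → pose (4.4822, -4.5843, -0.9222)

(4.4822, -4.5843, -0.9222)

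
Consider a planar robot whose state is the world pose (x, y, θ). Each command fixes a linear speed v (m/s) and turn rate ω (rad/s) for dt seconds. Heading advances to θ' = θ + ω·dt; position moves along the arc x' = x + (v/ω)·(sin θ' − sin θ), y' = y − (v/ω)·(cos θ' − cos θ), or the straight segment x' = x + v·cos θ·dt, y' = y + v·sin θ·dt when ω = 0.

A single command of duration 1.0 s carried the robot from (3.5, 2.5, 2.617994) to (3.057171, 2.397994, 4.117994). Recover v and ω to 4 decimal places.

v = 0.5000, ω = 1.5000

Δθ = 4.117994 − 2.617994 = 1.500000
ω = Δθ/dt = 1.500000/1.0 = 1.5000
R = Δx/(sin θ' − sin θ) = 0.3333
v = R·ω = 0.3333·1.5000 = 0.5000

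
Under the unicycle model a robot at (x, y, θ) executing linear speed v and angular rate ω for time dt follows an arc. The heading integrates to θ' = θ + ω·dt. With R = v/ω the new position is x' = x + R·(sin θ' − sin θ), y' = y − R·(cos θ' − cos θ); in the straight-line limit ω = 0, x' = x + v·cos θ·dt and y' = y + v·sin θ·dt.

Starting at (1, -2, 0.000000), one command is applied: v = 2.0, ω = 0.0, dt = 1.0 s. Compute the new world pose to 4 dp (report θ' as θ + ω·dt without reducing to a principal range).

(3.0000, -2.0000, 0.0000)

θ' = 0.0000 + 0.0·1.0 = 0.0000
ω = 0 → straight: x' = 1 + 2.0·cos(0.0000)·1.0 = 3.0000
y' = -2 + 2.0·sin(0.0000)·1.0 = -2.0000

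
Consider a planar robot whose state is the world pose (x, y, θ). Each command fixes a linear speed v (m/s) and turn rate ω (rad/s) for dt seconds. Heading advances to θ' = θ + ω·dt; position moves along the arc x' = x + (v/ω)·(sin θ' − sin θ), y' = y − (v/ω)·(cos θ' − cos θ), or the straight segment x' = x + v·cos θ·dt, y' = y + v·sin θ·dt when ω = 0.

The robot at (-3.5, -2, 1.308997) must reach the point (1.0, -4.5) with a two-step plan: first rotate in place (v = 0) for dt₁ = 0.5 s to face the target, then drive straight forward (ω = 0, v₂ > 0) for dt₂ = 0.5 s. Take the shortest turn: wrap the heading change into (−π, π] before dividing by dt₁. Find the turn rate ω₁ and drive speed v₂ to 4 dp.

ω₁ = -3.6322, v₂ = 10.2956

heading to target = atan2(-4.5−-2, 1−-3.5) = -0.5071
Δθ = wrap(-0.5071 − 1.3090) = -1.8161; ω₁ = Δθ/dt₁ = -3.6322
distance = √((1−-3.5)² + (-4.5−-2)²) = 5.1478; v₂ = distance/dt₂ = 10.2956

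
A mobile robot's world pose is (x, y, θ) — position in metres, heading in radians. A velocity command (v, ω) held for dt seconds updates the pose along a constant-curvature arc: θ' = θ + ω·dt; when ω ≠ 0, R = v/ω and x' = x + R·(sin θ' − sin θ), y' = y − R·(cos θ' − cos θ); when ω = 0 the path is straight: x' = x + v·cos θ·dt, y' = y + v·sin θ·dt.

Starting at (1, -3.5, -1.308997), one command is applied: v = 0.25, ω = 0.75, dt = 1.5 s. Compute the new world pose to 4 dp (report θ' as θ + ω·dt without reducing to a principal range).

(1.2610, -3.7414, -0.1840)

θ' = -1.3090 + 0.75·1.5 = -0.1840
R = v/ω = 0.25/0.75 = 0.3333
x' = 1 + 0.3333·(sin -0.1840 − sin -1.3090) = 1.2610
y' = -3.5 − 0.3333·(cos -0.1840 − cos -1.3090) = -3.7414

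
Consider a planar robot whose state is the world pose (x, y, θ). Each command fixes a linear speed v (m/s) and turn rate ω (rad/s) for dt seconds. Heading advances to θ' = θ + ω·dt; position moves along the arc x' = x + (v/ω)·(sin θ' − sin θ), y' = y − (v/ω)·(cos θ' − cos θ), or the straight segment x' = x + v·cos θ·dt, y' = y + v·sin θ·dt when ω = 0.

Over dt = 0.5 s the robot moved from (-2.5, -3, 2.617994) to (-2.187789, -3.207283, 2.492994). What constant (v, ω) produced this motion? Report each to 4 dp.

Δθ = 2.492994 − 2.617994 = -0.125000
ω = Δθ/dt = -0.125000/0.5 = -0.2500
R = Δx/(sin θ' − sin θ) = 3.0000
v = R·ω = 3.0000·-0.2500 = -0.7500

v = -0.7500, ω = -0.2500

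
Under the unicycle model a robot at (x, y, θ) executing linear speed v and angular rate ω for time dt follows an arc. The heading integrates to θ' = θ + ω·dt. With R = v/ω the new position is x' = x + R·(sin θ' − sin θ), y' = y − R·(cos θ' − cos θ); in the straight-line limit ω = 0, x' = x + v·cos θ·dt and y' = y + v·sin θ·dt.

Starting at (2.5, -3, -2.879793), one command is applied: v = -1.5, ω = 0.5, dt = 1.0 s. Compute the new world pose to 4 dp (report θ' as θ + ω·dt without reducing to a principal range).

(3.7942, -2.2730, -2.3798)

θ' = -2.8798 + 0.5·1.0 = -2.3798
R = v/ω = -1.5/0.5 = -3.0000
x' = 2.5 + -3.0000·(sin -2.3798 − sin -2.8798) = 3.7942
y' = -3 − -3.0000·(cos -2.3798 − cos -2.8798) = -2.2730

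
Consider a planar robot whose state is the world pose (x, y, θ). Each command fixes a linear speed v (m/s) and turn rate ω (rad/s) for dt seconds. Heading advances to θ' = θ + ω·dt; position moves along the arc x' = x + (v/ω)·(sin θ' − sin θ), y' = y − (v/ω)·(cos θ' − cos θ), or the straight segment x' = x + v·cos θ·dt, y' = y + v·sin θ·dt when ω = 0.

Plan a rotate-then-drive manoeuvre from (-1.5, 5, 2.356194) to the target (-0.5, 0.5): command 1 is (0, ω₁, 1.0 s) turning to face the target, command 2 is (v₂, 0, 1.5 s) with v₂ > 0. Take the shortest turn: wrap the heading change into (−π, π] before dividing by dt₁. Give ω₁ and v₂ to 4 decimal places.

ω₁ = 2.5749, v₂ = 3.0732

heading to target = atan2(0.5−5, -0.5−-1.5) = -1.3521
Δθ = wrap(-1.3521 − 2.3562) = 2.5749; ω₁ = Δθ/dt₁ = 2.5749
distance = √((-0.5−-1.5)² + (0.5−5)²) = 4.6098; v₂ = distance/dt₂ = 3.0732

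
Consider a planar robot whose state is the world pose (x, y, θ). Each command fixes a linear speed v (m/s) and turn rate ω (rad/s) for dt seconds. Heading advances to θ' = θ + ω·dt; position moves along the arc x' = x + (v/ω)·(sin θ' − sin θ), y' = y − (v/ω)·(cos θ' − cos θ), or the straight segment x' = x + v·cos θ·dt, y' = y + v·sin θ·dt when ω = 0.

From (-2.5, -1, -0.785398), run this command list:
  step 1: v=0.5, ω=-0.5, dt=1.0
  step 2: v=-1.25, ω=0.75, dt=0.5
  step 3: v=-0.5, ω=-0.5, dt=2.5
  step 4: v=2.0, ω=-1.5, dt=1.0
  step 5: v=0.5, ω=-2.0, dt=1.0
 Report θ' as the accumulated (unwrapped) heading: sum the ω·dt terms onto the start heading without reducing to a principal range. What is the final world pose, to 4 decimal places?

(-4.3632, 0.3007, -5.6604)

step 1: θ'=-1.2854 (R=-1.0000) → pose (-2.2476, -1.4256, -1.2854)
step 2: θ'=-0.9104 (R=-1.6667) → pose (-2.5306, -0.8724, -0.9104)
step 3: θ'=-2.1604 (R=1.0000) → pose (-2.5720, 0.2970, -2.1604)
step 4: θ'=-3.6604 (R=-1.3333) → pose (-4.3413, -0.1195, -3.6604)
step 5: θ'=-5.6604 (R=-0.2500) → pose (-4.3632, 0.3007, -5.6604)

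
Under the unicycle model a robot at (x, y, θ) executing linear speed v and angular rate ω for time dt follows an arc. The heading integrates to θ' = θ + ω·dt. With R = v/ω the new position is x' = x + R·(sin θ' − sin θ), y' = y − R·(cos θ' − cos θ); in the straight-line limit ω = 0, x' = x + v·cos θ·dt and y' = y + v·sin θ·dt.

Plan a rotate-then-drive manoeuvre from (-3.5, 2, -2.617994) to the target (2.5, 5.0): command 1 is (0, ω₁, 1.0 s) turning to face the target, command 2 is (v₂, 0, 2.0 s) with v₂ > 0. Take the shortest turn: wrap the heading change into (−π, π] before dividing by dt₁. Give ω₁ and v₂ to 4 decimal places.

heading to target = atan2(5−2, 2.5−-3.5) = 0.4636
Δθ = wrap(0.4636 − -2.6180) = 3.0816; ω₁ = Δθ/dt₁ = 3.0816
distance = √((2.5−-3.5)² + (5−2)²) = 6.7082; v₂ = distance/dt₂ = 3.3541

ω₁ = 3.0816, v₂ = 3.3541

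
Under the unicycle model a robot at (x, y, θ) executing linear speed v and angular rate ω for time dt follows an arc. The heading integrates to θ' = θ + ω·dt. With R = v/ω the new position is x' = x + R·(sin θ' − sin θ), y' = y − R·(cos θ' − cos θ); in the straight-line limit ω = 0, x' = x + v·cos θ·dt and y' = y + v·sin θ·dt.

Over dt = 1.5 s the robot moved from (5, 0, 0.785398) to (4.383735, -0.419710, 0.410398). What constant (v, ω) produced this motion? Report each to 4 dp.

Δθ = 0.410398 − 0.785398 = -0.375000
ω = Δθ/dt = -0.375000/1.5 = -0.2500
R = Δx/(sin θ' − sin θ) = 2.0000
v = R·ω = 2.0000·-0.2500 = -0.5000

v = -0.5000, ω = -0.2500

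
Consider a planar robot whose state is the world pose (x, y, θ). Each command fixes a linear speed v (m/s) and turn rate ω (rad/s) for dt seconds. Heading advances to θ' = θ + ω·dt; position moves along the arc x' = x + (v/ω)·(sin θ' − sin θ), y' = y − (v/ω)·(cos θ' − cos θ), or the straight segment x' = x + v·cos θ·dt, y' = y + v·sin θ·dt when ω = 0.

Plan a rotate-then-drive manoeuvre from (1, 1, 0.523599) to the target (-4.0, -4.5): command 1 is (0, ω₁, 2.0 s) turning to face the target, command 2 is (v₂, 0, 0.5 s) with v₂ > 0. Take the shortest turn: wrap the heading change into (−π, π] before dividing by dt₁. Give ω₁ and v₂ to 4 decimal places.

ω₁ = -1.4161, v₂ = 14.8661

heading to target = atan2(-4.5−1, -4−1) = -2.3086
Δθ = wrap(-2.3086 − 0.5236) = -2.8322; ω₁ = Δθ/dt₁ = -1.4161
distance = √((-4−1)² + (-4.5−1)²) = 7.4330; v₂ = distance/dt₂ = 14.8661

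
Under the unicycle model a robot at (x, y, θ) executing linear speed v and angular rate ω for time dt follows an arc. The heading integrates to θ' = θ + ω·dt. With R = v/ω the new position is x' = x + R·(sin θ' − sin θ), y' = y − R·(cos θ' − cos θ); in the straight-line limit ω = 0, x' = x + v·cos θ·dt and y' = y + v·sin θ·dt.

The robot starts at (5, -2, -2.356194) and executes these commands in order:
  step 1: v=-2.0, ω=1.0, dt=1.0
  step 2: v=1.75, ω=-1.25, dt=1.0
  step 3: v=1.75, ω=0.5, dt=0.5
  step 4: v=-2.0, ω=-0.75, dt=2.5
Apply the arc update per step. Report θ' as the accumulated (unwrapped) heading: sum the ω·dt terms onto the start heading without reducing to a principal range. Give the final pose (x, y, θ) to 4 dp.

step 1: θ'=-1.3562 (R=-2.0000) → pose (5.5399, -0.1599, -1.3562)
step 2: θ'=-2.6062 (R=-1.4000) → pose (4.8863, -1.6621, -2.6062)
step 3: θ'=-2.3562 (R=3.5000) → pose (4.1970, -2.1975, -2.3562)
step 4: θ'=-4.2312 (R=2.6667) → pose (8.4465, -2.8488, -4.2312)

(8.4465, -2.8488, -4.2312)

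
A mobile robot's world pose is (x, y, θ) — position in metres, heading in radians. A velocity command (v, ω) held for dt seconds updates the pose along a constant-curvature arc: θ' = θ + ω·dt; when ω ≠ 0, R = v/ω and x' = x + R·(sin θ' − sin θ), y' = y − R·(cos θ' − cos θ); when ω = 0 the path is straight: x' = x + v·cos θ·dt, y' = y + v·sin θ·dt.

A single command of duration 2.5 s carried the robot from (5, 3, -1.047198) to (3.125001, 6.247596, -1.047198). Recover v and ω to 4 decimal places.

v = -1.5000, ω = 0.0000

Δθ = -1.047198 − -1.047198 = 0.000000
ω = Δθ/dt = 0.000000/2.5 = 0.0000
ω = 0 → v = (Δx·cos θ + Δy·sin θ)/dt = -1.5000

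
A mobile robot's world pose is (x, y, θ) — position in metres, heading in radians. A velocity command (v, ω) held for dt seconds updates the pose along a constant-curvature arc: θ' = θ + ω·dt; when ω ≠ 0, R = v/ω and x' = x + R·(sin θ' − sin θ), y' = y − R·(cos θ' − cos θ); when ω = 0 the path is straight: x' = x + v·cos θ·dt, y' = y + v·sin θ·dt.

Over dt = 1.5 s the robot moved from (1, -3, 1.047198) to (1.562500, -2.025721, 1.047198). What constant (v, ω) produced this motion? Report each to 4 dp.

v = 0.7500, ω = 0.0000

Δθ = 1.047198 − 1.047198 = 0.000000
ω = Δθ/dt = 0.000000/1.5 = 0.0000
ω = 0 → v = (Δx·cos θ + Δy·sin θ)/dt = 0.7500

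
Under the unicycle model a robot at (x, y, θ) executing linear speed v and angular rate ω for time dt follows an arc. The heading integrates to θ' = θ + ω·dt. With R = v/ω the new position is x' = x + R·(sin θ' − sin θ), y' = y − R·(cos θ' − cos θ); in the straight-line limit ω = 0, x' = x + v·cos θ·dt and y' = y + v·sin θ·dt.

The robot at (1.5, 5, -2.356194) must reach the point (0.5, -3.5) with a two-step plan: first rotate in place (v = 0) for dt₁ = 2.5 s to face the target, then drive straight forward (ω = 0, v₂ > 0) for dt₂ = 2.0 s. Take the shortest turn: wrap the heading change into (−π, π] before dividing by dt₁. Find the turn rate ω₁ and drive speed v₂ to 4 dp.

ω₁ = 0.2673, v₂ = 4.2793

heading to target = atan2(-3.5−5, 0.5−1.5) = -1.6879
Δθ = wrap(-1.6879 − -2.3562) = 0.6683; ω₁ = Δθ/dt₁ = 0.2673
distance = √((0.5−1.5)² + (-3.5−5)²) = 8.5586; v₂ = distance/dt₂ = 4.2793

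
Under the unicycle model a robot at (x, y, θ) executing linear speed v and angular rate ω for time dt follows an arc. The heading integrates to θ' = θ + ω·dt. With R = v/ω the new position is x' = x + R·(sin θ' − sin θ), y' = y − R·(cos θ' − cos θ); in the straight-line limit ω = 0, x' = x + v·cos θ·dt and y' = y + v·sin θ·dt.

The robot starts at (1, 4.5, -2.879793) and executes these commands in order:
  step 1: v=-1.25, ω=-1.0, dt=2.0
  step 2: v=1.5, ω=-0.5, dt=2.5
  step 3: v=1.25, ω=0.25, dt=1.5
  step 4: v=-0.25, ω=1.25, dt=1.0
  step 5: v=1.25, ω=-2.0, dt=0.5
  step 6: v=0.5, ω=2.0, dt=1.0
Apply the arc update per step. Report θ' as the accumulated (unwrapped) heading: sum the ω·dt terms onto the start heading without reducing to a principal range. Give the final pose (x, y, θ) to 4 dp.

(6.8037, 6.9440, -3.5048)

step 1: θ'=-4.8798 (R=1.2500) → pose (2.5560, 3.0843, -4.8798)
step 2: θ'=-6.1298 (R=-3.0000) → pose (5.0557, 5.5492, -6.1298)
step 3: θ'=-5.7548 (R=5.0000) → pose (6.8125, 6.1724, -5.7548)
step 4: θ'=-4.5048 (R=-0.2000) → pose (6.7176, 5.9585, -4.5048)
step 5: θ'=-5.5048 (R=-0.6250) → pose (6.8904, 6.5323, -5.5048)
step 6: θ'=-3.5048 (R=0.2500) → pose (6.8037, 6.9440, -3.5048)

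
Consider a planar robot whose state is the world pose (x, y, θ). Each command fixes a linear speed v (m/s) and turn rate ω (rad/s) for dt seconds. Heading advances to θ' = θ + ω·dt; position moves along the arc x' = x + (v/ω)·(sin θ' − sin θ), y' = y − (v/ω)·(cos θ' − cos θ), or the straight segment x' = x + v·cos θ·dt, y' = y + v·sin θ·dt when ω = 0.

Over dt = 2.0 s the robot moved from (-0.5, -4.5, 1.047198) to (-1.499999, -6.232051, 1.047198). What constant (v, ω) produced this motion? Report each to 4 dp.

Δθ = 1.047198 − 1.047198 = 0.000000
ω = Δθ/dt = 0.000000/2.0 = 0.0000
ω = 0 → v = (Δx·cos θ + Δy·sin θ)/dt = -1.0000

v = -1.0000, ω = 0.0000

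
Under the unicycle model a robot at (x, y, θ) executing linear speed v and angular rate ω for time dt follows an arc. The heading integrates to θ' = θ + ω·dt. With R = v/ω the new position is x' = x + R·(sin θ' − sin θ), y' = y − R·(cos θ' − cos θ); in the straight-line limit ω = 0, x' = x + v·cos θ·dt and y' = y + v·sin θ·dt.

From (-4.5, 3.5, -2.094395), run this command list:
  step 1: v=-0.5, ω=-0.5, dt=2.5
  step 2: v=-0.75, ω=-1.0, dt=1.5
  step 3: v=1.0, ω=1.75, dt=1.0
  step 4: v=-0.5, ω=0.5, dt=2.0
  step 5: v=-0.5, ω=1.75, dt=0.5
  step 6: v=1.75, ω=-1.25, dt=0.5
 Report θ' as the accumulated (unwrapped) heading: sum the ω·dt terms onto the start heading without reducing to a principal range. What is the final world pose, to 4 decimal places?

(-2.5604, 3.6721, -1.8444)

step 1: θ'=-3.3444 (R=1.0000) → pose (-3.4326, 3.9795, -3.3444)
step 2: θ'=-4.8444 (R=0.7500) → pose (-2.8401, 3.1462, -4.8444)
step 3: θ'=-3.0944 (R=0.5714) → pose (-3.4336, 3.7922, -3.0944)
step 4: θ'=-2.0944 (R=-1.0000) → pose (-2.6147, 4.2911, -2.0944)
step 5: θ'=-1.2194 (R=-0.2857) → pose (-2.5939, 4.5323, -1.2194)
step 6: θ'=-1.8444 (R=-1.4000) → pose (-2.5604, 3.6721, -1.8444)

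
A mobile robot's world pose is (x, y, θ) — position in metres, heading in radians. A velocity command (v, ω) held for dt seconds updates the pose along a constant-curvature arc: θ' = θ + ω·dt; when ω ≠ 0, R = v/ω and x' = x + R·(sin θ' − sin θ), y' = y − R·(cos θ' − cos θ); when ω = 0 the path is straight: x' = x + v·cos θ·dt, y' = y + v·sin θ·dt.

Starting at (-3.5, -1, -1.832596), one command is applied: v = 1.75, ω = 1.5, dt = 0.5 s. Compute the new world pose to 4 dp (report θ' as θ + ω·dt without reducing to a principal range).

θ' = -1.8326 + 1.5·0.5 = -1.0826
R = v/ω = 1.75/1.5 = 1.1667
x' = -3.5 + 1.1667·(sin -1.0826 − sin -1.8326) = -3.4035
y' = -1 − 1.1667·(cos -1.0826 − cos -1.8326) = -1.8492

(-3.4035, -1.8492, -1.0826)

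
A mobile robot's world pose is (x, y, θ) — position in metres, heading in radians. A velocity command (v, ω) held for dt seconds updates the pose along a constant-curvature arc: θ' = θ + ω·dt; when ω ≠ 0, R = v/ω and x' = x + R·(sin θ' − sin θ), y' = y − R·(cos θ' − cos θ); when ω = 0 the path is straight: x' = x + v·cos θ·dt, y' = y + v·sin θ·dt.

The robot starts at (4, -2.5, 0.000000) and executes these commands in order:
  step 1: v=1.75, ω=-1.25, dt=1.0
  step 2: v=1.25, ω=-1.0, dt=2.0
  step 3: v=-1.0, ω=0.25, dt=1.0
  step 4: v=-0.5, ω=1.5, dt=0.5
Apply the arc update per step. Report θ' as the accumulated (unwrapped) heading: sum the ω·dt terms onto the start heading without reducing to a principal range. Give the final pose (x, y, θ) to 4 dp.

(5.2167, -4.9582, -2.2500)

step 1: θ'=-1.2500 (R=-1.4000) → pose (5.3286, -3.4585, -1.2500)
step 2: θ'=-3.2500 (R=-1.2500) → pose (4.0071, -5.0954, -3.2500)
step 3: θ'=-3.0000 (R=-4.0000) → pose (5.0044, -5.0788, -3.0000)
step 4: θ'=-2.2500 (R=-0.3333) → pose (5.2167, -4.9582, -2.2500)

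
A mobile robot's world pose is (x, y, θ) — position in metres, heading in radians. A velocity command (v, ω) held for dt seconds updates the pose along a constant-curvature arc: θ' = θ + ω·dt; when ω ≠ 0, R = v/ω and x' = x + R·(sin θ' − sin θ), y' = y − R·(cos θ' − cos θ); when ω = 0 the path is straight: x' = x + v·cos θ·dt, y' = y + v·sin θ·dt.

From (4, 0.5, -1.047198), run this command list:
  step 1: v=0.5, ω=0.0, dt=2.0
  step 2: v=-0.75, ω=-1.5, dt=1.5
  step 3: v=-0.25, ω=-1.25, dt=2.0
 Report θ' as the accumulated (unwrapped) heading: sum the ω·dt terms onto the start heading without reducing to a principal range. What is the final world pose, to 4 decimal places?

(5.0729, 0.0035, -5.7972)

step 1: θ'=-1.0472 (straight) → pose (4.5000, -0.3660, -1.0472)
step 2: θ'=-3.2972 (R=0.5000) → pose (5.0105, 0.3779, -3.2972)
step 3: θ'=-5.7972 (R=0.2000) → pose (5.0729, 0.0035, -5.7972)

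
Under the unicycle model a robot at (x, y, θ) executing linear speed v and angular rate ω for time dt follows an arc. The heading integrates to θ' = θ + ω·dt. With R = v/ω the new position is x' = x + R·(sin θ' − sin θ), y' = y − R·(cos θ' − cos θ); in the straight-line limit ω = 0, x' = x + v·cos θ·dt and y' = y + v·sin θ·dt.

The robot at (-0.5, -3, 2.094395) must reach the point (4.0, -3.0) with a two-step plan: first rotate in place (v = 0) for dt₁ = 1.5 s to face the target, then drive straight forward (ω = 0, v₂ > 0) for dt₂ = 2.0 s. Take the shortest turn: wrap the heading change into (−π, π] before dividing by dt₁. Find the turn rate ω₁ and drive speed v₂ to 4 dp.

heading to target = atan2(-3−-3, 4−-0.5) = 0.0000
Δθ = wrap(0.0000 − 2.0944) = -2.0944; ω₁ = Δθ/dt₁ = -1.3963
distance = √((4−-0.5)² + (-3−-3)²) = 4.5000; v₂ = distance/dt₂ = 2.2500

ω₁ = -1.3963, v₂ = 2.2500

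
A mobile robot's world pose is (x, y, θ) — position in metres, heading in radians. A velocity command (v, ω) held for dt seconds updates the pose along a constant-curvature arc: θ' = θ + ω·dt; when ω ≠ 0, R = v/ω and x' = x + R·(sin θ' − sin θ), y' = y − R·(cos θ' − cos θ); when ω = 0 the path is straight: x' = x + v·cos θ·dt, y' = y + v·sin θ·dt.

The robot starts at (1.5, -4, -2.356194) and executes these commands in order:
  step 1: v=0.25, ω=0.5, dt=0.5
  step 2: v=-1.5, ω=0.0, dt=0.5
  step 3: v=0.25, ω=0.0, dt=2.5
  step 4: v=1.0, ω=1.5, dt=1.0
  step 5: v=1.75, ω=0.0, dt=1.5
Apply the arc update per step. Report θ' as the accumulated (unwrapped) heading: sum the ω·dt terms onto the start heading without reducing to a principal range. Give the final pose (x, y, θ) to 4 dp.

step 1: θ'=-2.1062 (R=0.5000) → pose (1.4235, -4.0985, -2.1062)
step 2: θ'=-2.1062 (straight) → pose (1.8062, -3.4534, -2.1062)
step 3: θ'=-2.1062 (straight) → pose (1.4873, -3.9910, -2.1062)
step 4: θ'=-0.6062 (R=0.6667) → pose (1.6808, -4.8790, -0.6062)
step 5: θ'=-0.6062 (straight) → pose (3.8381, -6.3745, -0.6062)

(3.8381, -6.3745, -0.6062)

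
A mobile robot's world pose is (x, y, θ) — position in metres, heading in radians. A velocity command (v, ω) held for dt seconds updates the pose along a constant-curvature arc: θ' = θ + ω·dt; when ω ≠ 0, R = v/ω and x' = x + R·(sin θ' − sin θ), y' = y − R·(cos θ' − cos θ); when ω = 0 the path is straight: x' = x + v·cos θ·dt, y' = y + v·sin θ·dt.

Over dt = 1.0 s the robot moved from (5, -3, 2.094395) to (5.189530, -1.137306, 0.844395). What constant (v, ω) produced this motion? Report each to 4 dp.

v = 2.0000, ω = -1.2500

Δθ = 0.844395 − 2.094395 = -1.250000
ω = Δθ/dt = -1.250000/1.0 = -1.2500
R = −Δy/(cos θ' − cos θ) = -1.6000
v = R·ω = -1.6000·-1.2500 = 2.0000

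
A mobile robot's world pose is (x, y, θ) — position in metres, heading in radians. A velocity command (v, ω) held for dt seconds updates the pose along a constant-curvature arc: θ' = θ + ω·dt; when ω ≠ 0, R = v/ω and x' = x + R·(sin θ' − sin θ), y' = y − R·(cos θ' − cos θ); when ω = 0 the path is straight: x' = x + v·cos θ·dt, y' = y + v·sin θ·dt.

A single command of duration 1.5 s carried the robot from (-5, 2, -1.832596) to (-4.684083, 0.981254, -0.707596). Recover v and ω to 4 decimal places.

Δθ = -0.707596 − -1.832596 = 1.125000
ω = Δθ/dt = 1.125000/1.5 = 0.7500
R = −Δy/(cos θ' − cos θ) = 1.0000
v = R·ω = 1.0000·0.7500 = 0.7500

v = 0.7500, ω = 0.7500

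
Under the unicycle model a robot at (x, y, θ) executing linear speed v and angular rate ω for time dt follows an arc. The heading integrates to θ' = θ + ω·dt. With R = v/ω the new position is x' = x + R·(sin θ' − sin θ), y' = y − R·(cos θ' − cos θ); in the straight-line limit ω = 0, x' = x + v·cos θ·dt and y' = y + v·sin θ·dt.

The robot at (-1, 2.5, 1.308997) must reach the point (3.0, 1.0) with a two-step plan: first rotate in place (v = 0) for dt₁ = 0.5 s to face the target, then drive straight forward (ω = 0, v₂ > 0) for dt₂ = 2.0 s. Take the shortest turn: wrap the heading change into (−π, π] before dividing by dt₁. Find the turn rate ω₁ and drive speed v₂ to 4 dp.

ω₁ = -3.3355, v₂ = 2.1360

heading to target = atan2(1−2.5, 3−-1) = -0.3588
Δθ = wrap(-0.3588 − 1.3090) = -1.6678; ω₁ = Δθ/dt₁ = -3.3355
distance = √((3−-1)² + (1−2.5)²) = 4.2720; v₂ = distance/dt₂ = 2.1360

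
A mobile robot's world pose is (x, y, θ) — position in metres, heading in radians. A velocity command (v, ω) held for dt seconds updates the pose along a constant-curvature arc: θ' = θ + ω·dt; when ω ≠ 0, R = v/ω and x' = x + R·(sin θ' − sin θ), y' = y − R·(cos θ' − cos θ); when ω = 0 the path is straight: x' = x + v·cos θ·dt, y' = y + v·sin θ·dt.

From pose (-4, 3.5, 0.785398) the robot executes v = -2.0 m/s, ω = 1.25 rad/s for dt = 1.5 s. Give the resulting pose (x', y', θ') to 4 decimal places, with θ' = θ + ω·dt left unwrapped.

(-3.6092, 0.9503, 2.6604)

θ' = 0.7854 + 1.25·1.5 = 2.6604
R = v/ω = -2.0/1.25 = -1.6000
x' = -4 + -1.6000·(sin 2.6604 − sin 0.7854) = -3.6092
y' = 3.5 − -1.6000·(cos 2.6604 − cos 0.7854) = 0.9503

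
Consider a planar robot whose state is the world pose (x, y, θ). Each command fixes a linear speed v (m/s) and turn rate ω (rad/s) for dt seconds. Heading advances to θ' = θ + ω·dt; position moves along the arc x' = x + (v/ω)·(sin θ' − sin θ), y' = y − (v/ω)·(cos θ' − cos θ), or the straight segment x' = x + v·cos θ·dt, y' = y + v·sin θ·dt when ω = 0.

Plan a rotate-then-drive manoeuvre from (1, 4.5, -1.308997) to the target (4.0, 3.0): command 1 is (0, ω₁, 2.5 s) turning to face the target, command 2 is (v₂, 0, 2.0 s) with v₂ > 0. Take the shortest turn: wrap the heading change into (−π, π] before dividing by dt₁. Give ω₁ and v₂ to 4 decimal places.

ω₁ = 0.3381, v₂ = 1.6771

heading to target = atan2(3−4.5, 4−1) = -0.4636
Δθ = wrap(-0.4636 − -1.3090) = 0.8453; ω₁ = Δθ/dt₁ = 0.3381
distance = √((4−1)² + (3−4.5)²) = 3.3541; v₂ = distance/dt₂ = 1.6771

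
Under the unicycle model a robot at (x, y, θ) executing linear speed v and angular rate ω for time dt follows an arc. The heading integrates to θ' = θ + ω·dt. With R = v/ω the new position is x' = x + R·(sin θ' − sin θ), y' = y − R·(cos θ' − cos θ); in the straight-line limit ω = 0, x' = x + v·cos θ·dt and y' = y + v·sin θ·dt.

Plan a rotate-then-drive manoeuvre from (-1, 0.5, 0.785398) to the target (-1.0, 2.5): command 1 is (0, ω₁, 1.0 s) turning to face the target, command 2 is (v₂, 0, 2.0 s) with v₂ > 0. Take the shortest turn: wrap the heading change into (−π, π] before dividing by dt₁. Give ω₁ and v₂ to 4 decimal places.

ω₁ = 0.7854, v₂ = 1.0000

heading to target = atan2(2.5−0.5, -1−-1) = 1.5708
Δθ = wrap(1.5708 − 0.7854) = 0.7854; ω₁ = Δθ/dt₁ = 0.7854
distance = √((-1−-1)² + (2.5−0.5)²) = 2.0000; v₂ = distance/dt₂ = 1.0000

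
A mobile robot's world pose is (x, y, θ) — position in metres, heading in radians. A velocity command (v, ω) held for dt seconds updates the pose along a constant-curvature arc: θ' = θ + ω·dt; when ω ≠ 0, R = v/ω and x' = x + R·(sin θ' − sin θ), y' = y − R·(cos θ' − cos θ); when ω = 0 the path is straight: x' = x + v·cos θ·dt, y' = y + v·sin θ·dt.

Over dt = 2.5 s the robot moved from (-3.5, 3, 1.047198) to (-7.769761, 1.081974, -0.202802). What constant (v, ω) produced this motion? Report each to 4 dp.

v = -2.0000, ω = -0.5000

Δθ = -0.202802 − 1.047198 = -1.250000
ω = Δθ/dt = -1.250000/2.5 = -0.5000
R = Δx/(sin θ' − sin θ) = 4.0000
v = R·ω = 4.0000·-0.5000 = -2.0000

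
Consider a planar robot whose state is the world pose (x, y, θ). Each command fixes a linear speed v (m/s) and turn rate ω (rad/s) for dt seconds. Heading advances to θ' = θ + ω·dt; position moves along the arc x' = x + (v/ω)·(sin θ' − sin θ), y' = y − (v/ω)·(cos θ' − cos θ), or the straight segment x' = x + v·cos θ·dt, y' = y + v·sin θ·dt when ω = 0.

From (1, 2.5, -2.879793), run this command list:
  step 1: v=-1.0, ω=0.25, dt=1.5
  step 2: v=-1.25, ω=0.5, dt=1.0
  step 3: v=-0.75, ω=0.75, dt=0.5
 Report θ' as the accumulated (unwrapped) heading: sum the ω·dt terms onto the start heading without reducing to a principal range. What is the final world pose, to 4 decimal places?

(3.2159, 4.4680, -1.6298)

step 1: θ'=-2.5048 (R=-4.0000) → pose (2.3432, 3.1477, -2.5048)
step 2: θ'=-2.0048 (R=-2.5000) → pose (3.1249, 4.1064, -2.0048)
step 3: θ'=-1.6298 (R=-1.0000) → pose (3.2159, 4.4680, -1.6298)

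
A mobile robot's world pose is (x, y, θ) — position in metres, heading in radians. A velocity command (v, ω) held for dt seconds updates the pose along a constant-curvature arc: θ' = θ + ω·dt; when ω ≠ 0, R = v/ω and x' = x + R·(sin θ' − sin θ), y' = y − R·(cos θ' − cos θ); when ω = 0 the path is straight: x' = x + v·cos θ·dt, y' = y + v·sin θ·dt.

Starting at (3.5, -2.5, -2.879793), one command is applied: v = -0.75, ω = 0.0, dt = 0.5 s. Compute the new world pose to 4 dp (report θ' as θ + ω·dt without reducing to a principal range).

(3.8622, -2.4029, -2.8798)

θ' = -2.8798 + 0.0·0.5 = -2.8798
ω = 0 → straight: x' = 3.5 + -0.75·cos(-2.8798)·0.5 = 3.8622
y' = -2.5 + -0.75·sin(-2.8798)·0.5 = -2.4029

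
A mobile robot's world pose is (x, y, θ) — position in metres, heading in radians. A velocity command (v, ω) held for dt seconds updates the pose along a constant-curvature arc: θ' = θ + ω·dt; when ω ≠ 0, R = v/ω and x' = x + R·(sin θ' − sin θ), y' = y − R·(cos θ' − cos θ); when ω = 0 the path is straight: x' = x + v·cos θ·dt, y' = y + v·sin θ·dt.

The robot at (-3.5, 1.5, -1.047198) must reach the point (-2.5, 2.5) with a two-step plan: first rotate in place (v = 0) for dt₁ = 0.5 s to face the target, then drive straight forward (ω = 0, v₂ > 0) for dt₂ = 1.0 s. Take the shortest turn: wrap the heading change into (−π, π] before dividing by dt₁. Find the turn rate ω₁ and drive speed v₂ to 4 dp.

ω₁ = 3.6652, v₂ = 1.4142

heading to target = atan2(2.5−1.5, -2.5−-3.5) = 0.7854
Δθ = wrap(0.7854 − -1.0472) = 1.8326; ω₁ = Δθ/dt₁ = 3.6652
distance = √((-2.5−-3.5)² + (2.5−1.5)²) = 1.4142; v₂ = distance/dt₂ = 1.4142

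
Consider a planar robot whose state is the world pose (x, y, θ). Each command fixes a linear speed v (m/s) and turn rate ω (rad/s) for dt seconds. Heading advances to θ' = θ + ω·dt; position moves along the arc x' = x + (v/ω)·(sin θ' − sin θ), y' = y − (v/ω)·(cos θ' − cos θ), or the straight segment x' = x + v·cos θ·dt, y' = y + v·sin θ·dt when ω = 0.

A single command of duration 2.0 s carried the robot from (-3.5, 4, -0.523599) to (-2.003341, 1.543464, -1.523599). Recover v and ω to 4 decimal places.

Δθ = -1.523599 − -0.523599 = -1.000000
ω = Δθ/dt = -1.000000/2.0 = -0.5000
R = −Δy/(cos θ' − cos θ) = -3.0000
v = R·ω = -3.0000·-0.5000 = 1.5000

v = 1.5000, ω = -0.5000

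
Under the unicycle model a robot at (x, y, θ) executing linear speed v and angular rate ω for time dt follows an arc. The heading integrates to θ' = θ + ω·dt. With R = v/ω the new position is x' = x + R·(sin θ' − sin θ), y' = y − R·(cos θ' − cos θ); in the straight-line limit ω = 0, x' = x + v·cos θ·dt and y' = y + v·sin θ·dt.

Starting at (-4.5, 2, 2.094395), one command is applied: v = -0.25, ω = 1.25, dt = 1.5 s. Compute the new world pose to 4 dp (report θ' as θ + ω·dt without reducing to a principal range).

θ' = 2.0944 + 1.25·1.5 = 3.9694
R = v/ω = -0.25/1.25 = -0.2000
x' = -4.5 + -0.2000·(sin 3.9694 − sin 2.0944) = -4.1795
y' = 2 − -0.2000·(cos 3.9694 − cos 2.0944) = 1.9647

(-4.1795, 1.9647, 3.9694)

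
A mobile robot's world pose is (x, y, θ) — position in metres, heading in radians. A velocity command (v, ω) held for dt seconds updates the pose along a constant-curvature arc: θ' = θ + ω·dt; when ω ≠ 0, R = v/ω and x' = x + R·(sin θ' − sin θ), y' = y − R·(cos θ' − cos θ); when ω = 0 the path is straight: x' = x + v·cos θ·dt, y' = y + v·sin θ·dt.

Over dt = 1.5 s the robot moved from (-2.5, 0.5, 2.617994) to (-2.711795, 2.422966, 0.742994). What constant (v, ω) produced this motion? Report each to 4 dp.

v = 1.5000, ω = -1.2500

Δθ = 0.742994 − 2.617994 = -1.875000
ω = Δθ/dt = -1.875000/1.5 = -1.2500
R = −Δy/(cos θ' − cos θ) = -1.2000
v = R·ω = -1.2000·-1.2500 = 1.5000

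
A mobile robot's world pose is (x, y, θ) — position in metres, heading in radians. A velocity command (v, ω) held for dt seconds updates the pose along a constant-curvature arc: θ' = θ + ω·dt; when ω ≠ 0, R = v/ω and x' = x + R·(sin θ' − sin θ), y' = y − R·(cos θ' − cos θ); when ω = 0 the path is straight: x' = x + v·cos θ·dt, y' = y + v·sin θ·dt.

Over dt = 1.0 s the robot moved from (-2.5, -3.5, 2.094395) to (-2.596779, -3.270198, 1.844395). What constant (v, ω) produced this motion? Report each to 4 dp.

Δθ = 1.844395 − 2.094395 = -0.250000
ω = Δθ/dt = -0.250000/1.0 = -0.2500
R = −Δy/(cos θ' − cos θ) = -1.0000
v = R·ω = -1.0000·-0.2500 = 0.2500

v = 0.2500, ω = -0.2500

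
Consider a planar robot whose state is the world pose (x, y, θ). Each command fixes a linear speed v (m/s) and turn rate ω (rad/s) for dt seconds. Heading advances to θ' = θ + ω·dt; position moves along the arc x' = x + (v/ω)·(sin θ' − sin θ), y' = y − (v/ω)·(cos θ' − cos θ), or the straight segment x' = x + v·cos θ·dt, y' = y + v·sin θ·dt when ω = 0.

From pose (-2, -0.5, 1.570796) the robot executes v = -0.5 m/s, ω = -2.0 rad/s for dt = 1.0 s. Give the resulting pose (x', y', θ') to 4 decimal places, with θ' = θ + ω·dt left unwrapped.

(-2.3540, -0.7273, -0.4292)

θ' = 1.5708 + -2.0·1.0 = -0.4292
R = v/ω = -0.5/-2.0 = 0.2500
x' = -2 + 0.2500·(sin -0.4292 − sin 1.5708) = -2.3540
y' = -0.5 − 0.2500·(cos -0.4292 − cos 1.5708) = -0.7273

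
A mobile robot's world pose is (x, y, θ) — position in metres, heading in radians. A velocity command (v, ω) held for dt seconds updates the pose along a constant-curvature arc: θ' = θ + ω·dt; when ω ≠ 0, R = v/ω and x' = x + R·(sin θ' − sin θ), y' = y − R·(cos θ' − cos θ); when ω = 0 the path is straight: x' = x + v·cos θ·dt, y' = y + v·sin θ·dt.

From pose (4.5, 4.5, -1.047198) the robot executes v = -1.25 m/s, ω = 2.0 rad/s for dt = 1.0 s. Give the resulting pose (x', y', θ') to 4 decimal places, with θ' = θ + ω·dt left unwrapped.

(3.4493, 4.5496, 0.9528)

θ' = -1.0472 + 2.0·1.0 = 0.9528
R = v/ω = -1.25/2.0 = -0.6250
x' = 4.5 + -0.6250·(sin 0.9528 − sin -1.0472) = 3.4493
y' = 4.5 − -0.6250·(cos 0.9528 − cos -1.0472) = 4.5496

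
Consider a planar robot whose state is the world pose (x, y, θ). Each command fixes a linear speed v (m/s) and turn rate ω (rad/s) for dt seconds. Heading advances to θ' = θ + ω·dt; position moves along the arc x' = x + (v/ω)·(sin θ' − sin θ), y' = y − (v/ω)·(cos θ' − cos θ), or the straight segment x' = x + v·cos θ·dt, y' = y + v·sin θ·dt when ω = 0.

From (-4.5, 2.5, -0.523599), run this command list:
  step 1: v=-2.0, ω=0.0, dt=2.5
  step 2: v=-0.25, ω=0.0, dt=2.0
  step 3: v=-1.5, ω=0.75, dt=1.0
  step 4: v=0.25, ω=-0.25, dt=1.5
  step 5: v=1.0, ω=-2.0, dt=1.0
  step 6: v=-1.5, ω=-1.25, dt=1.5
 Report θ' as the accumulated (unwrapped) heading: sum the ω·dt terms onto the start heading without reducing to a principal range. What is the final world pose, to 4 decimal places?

(-8.0631, 4.8211, -4.0236)

step 1: θ'=-0.5236 (straight) → pose (-8.8301, 5.0000, -0.5236)
step 2: θ'=-0.5236 (straight) → pose (-9.2631, 5.2500, -0.5236)
step 3: θ'=0.2264 (R=-2.0000) → pose (-10.7121, 5.4669, 0.2264)
step 4: θ'=-0.1486 (R=-1.0000) → pose (-10.3396, 5.4814, -0.1486)
step 5: θ'=-2.1486 (R=-0.5000) → pose (-9.9948, 4.7138, -2.1486)
step 6: θ'=-4.0236 (R=1.2000) → pose (-8.0631, 4.8211, -4.0236)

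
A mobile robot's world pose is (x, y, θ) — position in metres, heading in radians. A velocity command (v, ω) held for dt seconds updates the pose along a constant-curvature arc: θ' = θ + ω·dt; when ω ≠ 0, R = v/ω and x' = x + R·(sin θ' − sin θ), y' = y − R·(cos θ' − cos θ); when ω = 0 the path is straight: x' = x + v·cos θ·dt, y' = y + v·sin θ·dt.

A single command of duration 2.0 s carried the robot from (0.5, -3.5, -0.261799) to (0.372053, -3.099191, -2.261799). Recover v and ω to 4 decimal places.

Δθ = -2.261799 − -0.261799 = -2.000000
ω = Δθ/dt = -2.000000/2.0 = -1.0000
R = −Δy/(cos θ' − cos θ) = 0.2500
v = R·ω = 0.2500·-1.0000 = -0.2500

v = -0.2500, ω = -1.0000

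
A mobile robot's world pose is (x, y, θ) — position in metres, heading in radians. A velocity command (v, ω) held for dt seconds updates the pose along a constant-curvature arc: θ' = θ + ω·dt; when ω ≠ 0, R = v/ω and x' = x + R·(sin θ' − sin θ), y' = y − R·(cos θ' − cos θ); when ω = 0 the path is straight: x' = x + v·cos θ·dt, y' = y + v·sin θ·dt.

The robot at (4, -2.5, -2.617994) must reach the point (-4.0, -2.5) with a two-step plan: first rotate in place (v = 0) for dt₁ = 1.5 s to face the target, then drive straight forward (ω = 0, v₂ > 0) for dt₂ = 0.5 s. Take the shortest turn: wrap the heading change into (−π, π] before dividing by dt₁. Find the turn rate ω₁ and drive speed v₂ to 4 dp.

heading to target = atan2(-2.5−-2.5, -4−4) = 3.1416
Δθ = wrap(3.1416 − -2.6180) = -0.5236; ω₁ = Δθ/dt₁ = -0.3491
distance = √((-4−4)² + (-2.5−-2.5)²) = 8.0000; v₂ = distance/dt₂ = 16.0000

ω₁ = -0.3491, v₂ = 16.0000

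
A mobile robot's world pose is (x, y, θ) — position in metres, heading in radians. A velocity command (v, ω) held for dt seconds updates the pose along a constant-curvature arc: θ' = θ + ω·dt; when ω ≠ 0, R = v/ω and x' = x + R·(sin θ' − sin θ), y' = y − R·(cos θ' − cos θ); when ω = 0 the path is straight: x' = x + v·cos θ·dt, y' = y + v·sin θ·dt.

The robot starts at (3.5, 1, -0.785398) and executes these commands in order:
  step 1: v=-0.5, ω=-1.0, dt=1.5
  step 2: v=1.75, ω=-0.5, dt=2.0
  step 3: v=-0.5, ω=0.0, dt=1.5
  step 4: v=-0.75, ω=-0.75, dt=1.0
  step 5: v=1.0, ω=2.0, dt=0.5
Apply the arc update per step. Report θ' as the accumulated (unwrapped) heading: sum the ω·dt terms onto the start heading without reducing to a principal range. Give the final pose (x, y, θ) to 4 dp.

step 1: θ'=-2.2854 (R=0.5000) → pose (3.4759, 1.6812, -2.2854)
step 2: θ'=-3.2854 (R=-3.5000) → pose (0.3306, 0.5109, -3.2854)
step 3: θ'=-3.2854 (straight) → pose (1.0728, 0.4035, -3.2854)
step 4: θ'=-4.0354 (R=1.0000) → pose (1.7090, 0.0402, -4.0354)
step 5: θ'=-3.0354 (R=0.5000) → pose (1.2662, 0.2242, -3.0354)

(1.2662, 0.2242, -3.0354)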